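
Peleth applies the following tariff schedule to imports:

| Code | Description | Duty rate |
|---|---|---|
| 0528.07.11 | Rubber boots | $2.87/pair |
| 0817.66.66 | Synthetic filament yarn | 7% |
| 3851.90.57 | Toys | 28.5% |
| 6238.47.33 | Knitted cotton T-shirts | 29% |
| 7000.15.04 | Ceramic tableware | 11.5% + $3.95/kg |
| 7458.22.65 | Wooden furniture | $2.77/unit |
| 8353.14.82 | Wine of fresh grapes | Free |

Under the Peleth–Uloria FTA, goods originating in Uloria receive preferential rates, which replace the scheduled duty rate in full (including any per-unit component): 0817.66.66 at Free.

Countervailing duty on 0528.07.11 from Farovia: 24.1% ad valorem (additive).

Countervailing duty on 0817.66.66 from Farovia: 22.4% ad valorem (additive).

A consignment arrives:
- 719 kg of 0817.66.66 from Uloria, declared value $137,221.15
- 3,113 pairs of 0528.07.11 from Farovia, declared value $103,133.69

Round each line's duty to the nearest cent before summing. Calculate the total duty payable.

Line 1 (0817.66.66, Uloria, 719 kg, $137,221.15):
Base rate for 0817.66.66 is 7%.
Origin Uloria qualifies under the Peleth–Uloria agreement and 0817.66.66 is covered: preferential rate Free applies instead.
The additional-duty order on 0817.66.66 targets Farovia, not Uloria; it does not apply.
Duty = $137,221.15 × 0% = $0.00.
Line 2 (0528.07.11, Farovia, 3,113 pairs, $103,133.69):
Base rate for 0528.07.11 is $2.87/pair.
Additional duty on 0528.07.11 from Farovia: +24.1% ad valorem. Applied ad valorem rate = 24.1%.
Duty = $103,133.69 × 24.1% + 3,113 × $2.87 = $33,789.53.
Total = $0.00 + $33,789.53 = $33,789.53.

$33,789.53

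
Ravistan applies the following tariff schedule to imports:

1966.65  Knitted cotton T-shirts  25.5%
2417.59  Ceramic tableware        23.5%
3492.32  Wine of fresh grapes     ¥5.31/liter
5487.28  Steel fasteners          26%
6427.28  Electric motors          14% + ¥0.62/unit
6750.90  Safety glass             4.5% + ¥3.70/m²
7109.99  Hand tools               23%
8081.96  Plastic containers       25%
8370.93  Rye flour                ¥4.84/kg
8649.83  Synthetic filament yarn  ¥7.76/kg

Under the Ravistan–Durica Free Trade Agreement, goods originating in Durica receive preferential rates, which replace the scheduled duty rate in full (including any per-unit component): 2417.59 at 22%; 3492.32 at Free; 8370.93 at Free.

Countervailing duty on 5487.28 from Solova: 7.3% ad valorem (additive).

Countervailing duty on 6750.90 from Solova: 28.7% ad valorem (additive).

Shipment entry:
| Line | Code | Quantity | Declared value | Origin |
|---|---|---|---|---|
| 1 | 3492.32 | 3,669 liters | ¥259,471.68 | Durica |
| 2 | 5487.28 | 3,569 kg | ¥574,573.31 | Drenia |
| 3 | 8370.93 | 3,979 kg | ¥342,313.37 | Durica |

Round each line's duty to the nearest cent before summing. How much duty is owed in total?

¥149,389.06

Line 1 (3492.32, Durica, 3,669 liters, ¥259,471.68):
Base rate for 3492.32 is ¥5.31/liter.
Origin Durica qualifies under the Ravistan–Durica agreement and 3492.32 is covered: preferential rate Free applies instead.
Duty = ¥259,471.68 × 0% = ¥0.00.
Line 2 (5487.28, Drenia, 3,569 kg, ¥574,573.31):
Base rate for 5487.28 is 26%.
The additional-duty order on 5487.28 targets Solova, not Drenia; it does not apply.
Duty = ¥574,573.31 × 26% = ¥149,389.06.
Line 3 (8370.93, Durica, 3,979 kg, ¥342,313.37):
Base rate for 8370.93 is ¥4.84/kg.
Origin Durica qualifies under the Ravistan–Durica agreement and 8370.93 is covered: preferential rate Free applies instead.
Duty = ¥342,313.37 × 0% = ¥0.00.
Total = ¥0.00 + ¥149,389.06 + ¥0.00 = ¥149,389.06.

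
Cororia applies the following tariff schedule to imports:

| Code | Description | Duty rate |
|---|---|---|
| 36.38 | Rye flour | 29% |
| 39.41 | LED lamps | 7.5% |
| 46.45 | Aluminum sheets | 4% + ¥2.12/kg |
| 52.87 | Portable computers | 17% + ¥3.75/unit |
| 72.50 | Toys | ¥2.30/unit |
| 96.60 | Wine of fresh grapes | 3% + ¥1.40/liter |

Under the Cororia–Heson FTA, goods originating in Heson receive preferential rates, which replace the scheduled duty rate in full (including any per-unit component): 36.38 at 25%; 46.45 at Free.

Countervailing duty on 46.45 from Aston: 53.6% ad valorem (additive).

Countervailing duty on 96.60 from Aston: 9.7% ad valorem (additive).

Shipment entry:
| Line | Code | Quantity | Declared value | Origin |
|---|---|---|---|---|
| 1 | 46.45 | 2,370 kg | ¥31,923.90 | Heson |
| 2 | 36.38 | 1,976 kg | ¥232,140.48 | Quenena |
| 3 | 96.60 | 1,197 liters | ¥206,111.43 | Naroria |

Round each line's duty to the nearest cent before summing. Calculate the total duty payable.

Line 1 (46.45, Heson, 2,370 kg, ¥31,923.90):
Base rate for 46.45 is 4% + ¥2.12/kg.
Origin Heson qualifies under the Cororia–Heson agreement and 46.45 is covered: preferential rate Free applies instead.
The additional-duty order on 46.45 targets Aston, not Heson; it does not apply.
Duty = ¥31,923.90 × 0% = ¥0.00.
Line 2 (36.38, Quenena, 1,976 kg, ¥232,140.48):
Base rate for 36.38 is 29%.
36.38 has an FTA preferential rate, but origin Quenena is not Heson; base rate stands.
Duty = ¥232,140.48 × 29% = ¥67,320.74.
Line 3 (96.60, Naroria, 1,197 liters, ¥206,111.43):
Base rate for 96.60 is 3% + ¥1.40/liter.
The additional-duty order on 96.60 targets Aston, not Naroria; it does not apply.
Duty = ¥206,111.43 × 3% + 1,197 × ¥1.40 = ¥7,859.14.
Total = ¥0.00 + ¥67,320.74 + ¥7,859.14 = ¥75,179.88.

¥75,179.88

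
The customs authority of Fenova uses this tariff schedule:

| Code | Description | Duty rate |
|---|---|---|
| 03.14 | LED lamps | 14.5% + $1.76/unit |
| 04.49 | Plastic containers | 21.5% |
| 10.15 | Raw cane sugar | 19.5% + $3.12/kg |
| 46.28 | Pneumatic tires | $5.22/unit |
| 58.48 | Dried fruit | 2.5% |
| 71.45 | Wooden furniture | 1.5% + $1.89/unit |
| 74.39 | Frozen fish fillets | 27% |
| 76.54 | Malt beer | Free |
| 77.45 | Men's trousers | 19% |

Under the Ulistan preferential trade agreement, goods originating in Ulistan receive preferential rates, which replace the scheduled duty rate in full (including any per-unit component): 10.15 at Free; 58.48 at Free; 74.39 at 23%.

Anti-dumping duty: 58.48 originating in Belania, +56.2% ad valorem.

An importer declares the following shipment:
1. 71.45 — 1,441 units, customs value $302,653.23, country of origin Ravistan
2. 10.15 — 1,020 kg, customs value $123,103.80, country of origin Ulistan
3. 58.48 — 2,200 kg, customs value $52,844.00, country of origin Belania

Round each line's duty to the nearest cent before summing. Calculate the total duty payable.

Line 1 (71.45, Ravistan, 1,441 units, $302,653.23):
Base rate for 71.45 is 1.5% + $1.89/unit.
Duty = $302,653.23 × 1.5% + 1,441 × $1.89 = $7,263.29.
Line 2 (10.15, Ulistan, 1,020 kg, $123,103.80):
Base rate for 10.15 is 19.5% + $3.12/kg.
Origin Ulistan qualifies under the Fenova–Ulistan agreement and 10.15 is covered: preferential rate Free applies instead.
Duty = $123,103.80 × 0% = $0.00.
Line 3 (58.48, Belania, 2,200 kg, $52,844.00):
Base rate for 58.48 is 2.5%.
58.48 has an FTA preferential rate, but origin Belania is not Ulistan; base rate stands.
Additional duty on 58.48 from Belania: +56.2%. Applied ad valorem rate: 2.5% + 56.2% = 58.7%.
Duty = $52,844.00 × 58.7% = $31,019.43.
Total = $7,263.29 + $0.00 + $31,019.43 = $38,282.72.

$38,282.72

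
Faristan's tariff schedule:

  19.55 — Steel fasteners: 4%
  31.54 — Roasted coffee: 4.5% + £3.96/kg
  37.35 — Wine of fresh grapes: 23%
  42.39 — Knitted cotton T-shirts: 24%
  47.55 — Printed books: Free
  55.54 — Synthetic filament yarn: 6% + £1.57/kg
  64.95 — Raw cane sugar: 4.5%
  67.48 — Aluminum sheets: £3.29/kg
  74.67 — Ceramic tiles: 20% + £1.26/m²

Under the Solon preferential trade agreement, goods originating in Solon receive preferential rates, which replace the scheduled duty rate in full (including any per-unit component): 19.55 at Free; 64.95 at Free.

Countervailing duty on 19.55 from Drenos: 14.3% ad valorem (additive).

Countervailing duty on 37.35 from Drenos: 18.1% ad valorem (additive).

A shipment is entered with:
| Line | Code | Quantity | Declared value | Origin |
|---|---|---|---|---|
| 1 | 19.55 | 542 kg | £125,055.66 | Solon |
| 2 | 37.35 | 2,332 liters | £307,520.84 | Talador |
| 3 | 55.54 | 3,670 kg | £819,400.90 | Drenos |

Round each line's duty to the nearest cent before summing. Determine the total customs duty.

Line 1 (19.55, Solon, 542 kg, £125,055.66):
Base rate for 19.55 is 4%.
Origin Solon qualifies under the Faristan–Solon agreement and 19.55 is covered: preferential rate Free applies instead.
The additional-duty order on 19.55 targets Drenos, not Solon; it does not apply.
Duty = £125,055.66 × 0% = £0.00.
Line 2 (37.35, Talador, 2,332 liters, £307,520.84):
Base rate for 37.35 is 23%.
The additional-duty order on 37.35 targets Drenos, not Talador; it does not apply.
Duty = £307,520.84 × 23% = £70,729.79.
Line 3 (55.54, Drenos, 3,670 kg, £819,400.90):
Base rate for 55.54 is 6% + £1.57/kg.
Duty = £819,400.90 × 6% + 3,670 × £1.57 = £54,925.95.
Total = £0.00 + £70,729.79 + £54,925.95 = £125,655.74.

£125,655.74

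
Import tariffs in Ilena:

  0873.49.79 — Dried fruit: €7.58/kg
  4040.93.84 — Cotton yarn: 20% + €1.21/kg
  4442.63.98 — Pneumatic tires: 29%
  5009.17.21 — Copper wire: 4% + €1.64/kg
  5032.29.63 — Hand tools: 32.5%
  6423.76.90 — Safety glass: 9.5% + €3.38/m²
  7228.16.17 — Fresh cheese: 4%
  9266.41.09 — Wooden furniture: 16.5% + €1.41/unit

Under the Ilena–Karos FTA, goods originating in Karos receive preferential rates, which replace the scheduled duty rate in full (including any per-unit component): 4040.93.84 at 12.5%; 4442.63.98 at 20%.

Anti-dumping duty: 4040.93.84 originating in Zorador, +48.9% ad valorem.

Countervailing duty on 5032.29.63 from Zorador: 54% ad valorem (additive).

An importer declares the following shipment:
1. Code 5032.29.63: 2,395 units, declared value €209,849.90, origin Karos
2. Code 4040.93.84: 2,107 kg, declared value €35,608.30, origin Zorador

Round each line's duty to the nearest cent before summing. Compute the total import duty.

Line 1 (5032.29.63, Karos, 2,395 units, €209,849.90):
Base rate for 5032.29.63 is 32.5%.
Origin Karos is the FTA partner but 5032.29.63 is not on the preference list; base rate stands.
The additional-duty order on 5032.29.63 targets Zorador, not Karos; it does not apply.
Duty = €209,849.90 × 32.5% = €68,201.22.
Line 2 (4040.93.84, Zorador, 2,107 kg, €35,608.30):
Base rate for 4040.93.84 is 20% + €1.21/kg.
4040.93.84 has an FTA preferential rate, but origin Zorador is not Karos; base rate stands.
Additional duty on 4040.93.84 from Zorador: +48.9%. Applied ad valorem rate: 20% + 48.9% = 68.9%.
Duty = €35,608.30 × 68.9% + 2,107 × €1.21 = €27,083.59.
Total = €68,201.22 + €27,083.59 = €95,284.81.

€95,284.81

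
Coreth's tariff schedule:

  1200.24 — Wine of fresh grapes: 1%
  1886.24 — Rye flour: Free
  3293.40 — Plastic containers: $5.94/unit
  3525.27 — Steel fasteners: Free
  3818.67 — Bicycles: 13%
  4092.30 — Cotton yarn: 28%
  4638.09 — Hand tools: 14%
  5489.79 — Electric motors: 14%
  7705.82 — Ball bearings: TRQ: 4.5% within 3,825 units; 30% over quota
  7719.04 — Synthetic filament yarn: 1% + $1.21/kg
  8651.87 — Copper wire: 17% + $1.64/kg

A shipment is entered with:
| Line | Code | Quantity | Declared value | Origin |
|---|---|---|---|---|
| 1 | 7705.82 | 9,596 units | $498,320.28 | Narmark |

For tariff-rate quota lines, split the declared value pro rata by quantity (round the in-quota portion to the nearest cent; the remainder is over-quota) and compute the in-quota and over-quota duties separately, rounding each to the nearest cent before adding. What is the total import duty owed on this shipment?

$98,844.86

Line 1 (7705.82, Narmark, 9,596 units, $498,320.28):
Code 7705.82 is under a tariff-rate quota (threshold 3,825 units). In-quota: 3,825 units at 4.5%; over-quota: 5,771 units at 30%.
Pro-rata value split: in-quota = $498,320.28 × 3,825/9,596 = $198,632.25; over-quota = $498,320.28 − $198,632.25 = $299,688.03.
In-quota duty = $198,632.25 × 4.5% = $8,938.45. Over-quota duty = $299,688.03 × 30% = $89,906.41.
Line duty = $8,938.45 + $89,906.41 = $98,844.86.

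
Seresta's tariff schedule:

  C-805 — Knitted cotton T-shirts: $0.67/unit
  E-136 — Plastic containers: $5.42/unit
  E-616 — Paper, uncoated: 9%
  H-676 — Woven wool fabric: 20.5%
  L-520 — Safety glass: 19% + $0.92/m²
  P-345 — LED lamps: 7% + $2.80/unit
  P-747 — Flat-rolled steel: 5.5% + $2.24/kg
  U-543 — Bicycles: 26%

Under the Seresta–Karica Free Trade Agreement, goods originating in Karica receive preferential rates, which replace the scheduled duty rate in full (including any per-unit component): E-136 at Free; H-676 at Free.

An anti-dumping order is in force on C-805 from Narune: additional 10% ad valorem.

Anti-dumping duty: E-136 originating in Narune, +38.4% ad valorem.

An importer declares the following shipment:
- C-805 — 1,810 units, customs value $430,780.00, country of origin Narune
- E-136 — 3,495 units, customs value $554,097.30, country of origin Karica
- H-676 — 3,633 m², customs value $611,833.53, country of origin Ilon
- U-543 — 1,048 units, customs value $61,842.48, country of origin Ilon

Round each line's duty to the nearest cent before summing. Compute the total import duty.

$185,795.61

Line 1 (C-805, Narune, 1,810 units, $430,780.00):
Base rate for C-805 is $0.67/unit.
Additional duty on C-805 from Narune: +10% ad valorem. Applied ad valorem rate = 10%.
Duty = $430,780.00 × 10% + 1,810 × $0.67 = $44,290.70.
Line 2 (E-136, Karica, 3,495 units, $554,097.30):
Base rate for E-136 is $5.42/unit.
Origin Karica qualifies under the Seresta–Karica agreement and E-136 is covered: preferential rate Free applies instead.
The additional-duty order on E-136 targets Narune, not Karica; it does not apply.
Duty = $554,097.30 × 0% = $0.00.
Line 3 (H-676, Ilon, 3,633 m², $611,833.53):
Base rate for H-676 is 20.5%.
H-676 has an FTA preferential rate, but origin Ilon is not Karica; base rate stands.
Duty = $611,833.53 × 20.5% = $125,425.87.
Line 4 (U-543, Ilon, 1,048 units, $61,842.48):
Base rate for U-543 is 26%.
Duty = $61,842.48 × 26% = $16,079.04.
Total = $44,290.70 + $0.00 + $125,425.87 + $16,079.04 = $185,795.61.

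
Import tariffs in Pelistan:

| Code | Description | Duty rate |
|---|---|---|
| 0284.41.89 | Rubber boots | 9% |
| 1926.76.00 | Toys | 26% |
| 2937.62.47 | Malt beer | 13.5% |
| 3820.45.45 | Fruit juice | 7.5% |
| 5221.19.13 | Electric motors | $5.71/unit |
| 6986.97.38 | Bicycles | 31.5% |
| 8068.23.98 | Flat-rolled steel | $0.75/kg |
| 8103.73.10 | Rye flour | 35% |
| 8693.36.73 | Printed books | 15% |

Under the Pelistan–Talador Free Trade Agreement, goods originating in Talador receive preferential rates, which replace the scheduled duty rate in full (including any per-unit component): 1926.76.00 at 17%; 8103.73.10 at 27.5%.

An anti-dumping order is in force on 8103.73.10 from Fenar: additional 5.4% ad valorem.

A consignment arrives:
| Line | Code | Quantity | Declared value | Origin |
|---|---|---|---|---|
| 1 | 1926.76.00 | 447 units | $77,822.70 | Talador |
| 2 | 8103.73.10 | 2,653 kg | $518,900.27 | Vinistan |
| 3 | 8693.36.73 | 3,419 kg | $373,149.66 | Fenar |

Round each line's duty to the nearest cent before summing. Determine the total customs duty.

$250,817.40

Line 1 (1926.76.00, Talador, 447 units, $77,822.70):
Base rate for 1926.76.00 is 26%.
Origin Talador qualifies under the Pelistan–Talador agreement and 1926.76.00 is covered: preferential rate 17% applies instead.
Duty = $77,822.70 × 17% = $13,229.86.
Line 2 (8103.73.10, Vinistan, 2,653 kg, $518,900.27):
Base rate for 8103.73.10 is 35%.
8103.73.10 has an FTA preferential rate, but origin Vinistan is not Talador; base rate stands.
The additional-duty order on 8103.73.10 targets Fenar, not Vinistan; it does not apply.
Duty = $518,900.27 × 35% = $181,615.09.
Line 3 (8693.36.73, Fenar, 3,419 kg, $373,149.66):
Base rate for 8693.36.73 is 15%.
Duty = $373,149.66 × 15% = $55,972.45.
Total = $13,229.86 + $181,615.09 + $55,972.45 = $250,817.40.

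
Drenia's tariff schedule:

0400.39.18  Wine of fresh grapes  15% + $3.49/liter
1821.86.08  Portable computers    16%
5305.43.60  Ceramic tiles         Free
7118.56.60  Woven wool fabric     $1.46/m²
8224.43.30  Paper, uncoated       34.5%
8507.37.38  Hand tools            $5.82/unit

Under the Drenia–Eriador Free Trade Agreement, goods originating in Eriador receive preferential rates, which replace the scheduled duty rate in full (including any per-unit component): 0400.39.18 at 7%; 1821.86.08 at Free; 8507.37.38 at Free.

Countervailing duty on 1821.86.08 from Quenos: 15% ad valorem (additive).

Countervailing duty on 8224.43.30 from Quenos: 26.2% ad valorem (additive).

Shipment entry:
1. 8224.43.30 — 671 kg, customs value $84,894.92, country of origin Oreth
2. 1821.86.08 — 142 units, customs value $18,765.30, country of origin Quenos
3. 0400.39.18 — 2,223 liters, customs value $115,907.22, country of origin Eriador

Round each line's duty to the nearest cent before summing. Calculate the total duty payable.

$43,219.50

Line 1 (8224.43.30, Oreth, 671 kg, $84,894.92):
Base rate for 8224.43.30 is 34.5%.
The additional-duty order on 8224.43.30 targets Quenos, not Oreth; it does not apply.
Duty = $84,894.92 × 34.5% = $29,288.75.
Line 2 (1821.86.08, Quenos, 142 units, $18,765.30):
Base rate for 1821.86.08 is 16%.
1821.86.08 has an FTA preferential rate, but origin Quenos is not Eriador; base rate stands.
Additional duty on 1821.86.08 from Quenos: +15%. Applied ad valorem rate: 16% + 15% = 31%.
Duty = $18,765.30 × 31% = $5,817.24.
Line 3 (0400.39.18, Eriador, 2,223 liters, $115,907.22):
Base rate for 0400.39.18 is 15% + $3.49/liter.
Origin Eriador qualifies under the Drenia–Eriador agreement and 0400.39.18 is covered: preferential rate 7% applies instead.
Duty = $115,907.22 × 7% = $8,113.51.
Total = $29,288.75 + $5,817.24 + $8,113.51 = $43,219.50.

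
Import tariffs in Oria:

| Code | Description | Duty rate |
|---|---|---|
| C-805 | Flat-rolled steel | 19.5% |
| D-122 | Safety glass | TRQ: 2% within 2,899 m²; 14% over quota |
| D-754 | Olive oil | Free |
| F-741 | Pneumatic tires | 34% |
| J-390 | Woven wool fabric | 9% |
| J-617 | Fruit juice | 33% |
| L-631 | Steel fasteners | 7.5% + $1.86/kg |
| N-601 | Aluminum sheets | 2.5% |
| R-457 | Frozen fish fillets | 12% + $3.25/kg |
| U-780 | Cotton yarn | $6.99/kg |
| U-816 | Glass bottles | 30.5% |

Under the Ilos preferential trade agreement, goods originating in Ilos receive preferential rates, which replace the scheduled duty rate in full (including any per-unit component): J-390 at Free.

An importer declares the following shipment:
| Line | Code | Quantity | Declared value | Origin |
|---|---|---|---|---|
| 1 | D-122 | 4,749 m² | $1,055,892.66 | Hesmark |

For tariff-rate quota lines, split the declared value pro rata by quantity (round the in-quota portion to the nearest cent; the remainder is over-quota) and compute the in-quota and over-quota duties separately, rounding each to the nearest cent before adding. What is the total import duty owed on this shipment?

Line 1 (D-122, Hesmark, 4,749 m², $1,055,892.66):
Code D-122 is under a tariff-rate quota (threshold 2,899 m²). In-quota: 2,899 m² at 2%; over-quota: 1,850 m² at 14%.
Pro-rata value split: in-quota = $1,055,892.66 × 2,899/4,749 = $644,563.66; over-quota = $1,055,892.66 − $644,563.66 = $411,329.00.
In-quota duty = $644,563.66 × 2% = $12,891.27. Over-quota duty = $411,329.00 × 14% = $57,586.06.
Line duty = $12,891.27 + $57,586.06 = $70,477.33.

$70,477.33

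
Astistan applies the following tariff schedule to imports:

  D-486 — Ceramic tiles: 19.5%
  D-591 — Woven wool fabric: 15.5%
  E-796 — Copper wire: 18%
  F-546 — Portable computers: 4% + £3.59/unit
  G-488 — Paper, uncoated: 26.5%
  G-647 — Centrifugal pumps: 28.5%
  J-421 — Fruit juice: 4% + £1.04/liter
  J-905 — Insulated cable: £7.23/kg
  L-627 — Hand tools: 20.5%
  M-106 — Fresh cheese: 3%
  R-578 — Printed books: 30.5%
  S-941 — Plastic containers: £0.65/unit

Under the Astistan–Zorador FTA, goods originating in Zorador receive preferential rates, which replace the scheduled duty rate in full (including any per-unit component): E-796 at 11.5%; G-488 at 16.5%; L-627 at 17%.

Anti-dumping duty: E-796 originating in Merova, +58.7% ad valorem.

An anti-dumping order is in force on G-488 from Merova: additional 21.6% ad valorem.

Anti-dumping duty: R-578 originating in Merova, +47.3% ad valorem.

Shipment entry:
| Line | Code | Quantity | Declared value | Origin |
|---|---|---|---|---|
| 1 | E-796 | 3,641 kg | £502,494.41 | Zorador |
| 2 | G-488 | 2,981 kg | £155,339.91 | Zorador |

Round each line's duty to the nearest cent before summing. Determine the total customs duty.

Line 1 (E-796, Zorador, 3,641 kg, £502,494.41):
Base rate for E-796 is 18%.
Origin Zorador qualifies under the Astistan–Zorador agreement and E-796 is covered: preferential rate 11.5% applies instead.
The additional-duty order on E-796 targets Merova, not Zorador; it does not apply.
Duty = £502,494.41 × 11.5% = £57,786.86.
Line 2 (G-488, Zorador, 2,981 kg, £155,339.91):
Base rate for G-488 is 26.5%.
Origin Zorador qualifies under the Astistan–Zorador agreement and G-488 is covered: preferential rate 16.5% applies instead.
The additional-duty order on G-488 targets Merova, not Zorador; it does not apply.
Duty = £155,339.91 × 16.5% = £25,631.09.
Total = £57,786.86 + £25,631.09 = £83,417.95.

£83,417.95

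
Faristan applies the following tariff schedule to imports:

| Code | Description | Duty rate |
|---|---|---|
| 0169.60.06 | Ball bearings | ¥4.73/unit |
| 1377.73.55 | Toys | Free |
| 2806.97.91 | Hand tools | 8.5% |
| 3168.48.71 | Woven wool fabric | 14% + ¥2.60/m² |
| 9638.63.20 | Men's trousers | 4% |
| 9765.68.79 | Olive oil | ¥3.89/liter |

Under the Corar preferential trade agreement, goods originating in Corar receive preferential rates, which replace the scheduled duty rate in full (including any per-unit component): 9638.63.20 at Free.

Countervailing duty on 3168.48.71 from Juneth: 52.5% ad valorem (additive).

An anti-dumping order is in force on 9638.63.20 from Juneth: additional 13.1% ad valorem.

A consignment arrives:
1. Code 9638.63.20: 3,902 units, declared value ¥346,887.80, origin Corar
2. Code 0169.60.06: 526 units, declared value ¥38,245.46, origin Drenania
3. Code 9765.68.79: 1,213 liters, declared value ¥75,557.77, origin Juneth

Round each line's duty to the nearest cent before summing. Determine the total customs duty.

Line 1 (9638.63.20, Corar, 3,902 units, ¥346,887.80):
Base rate for 9638.63.20 is 4%.
Origin Corar qualifies under the Faristan–Corar agreement and 9638.63.20 is covered: preferential rate Free applies instead.
The additional-duty order on 9638.63.20 targets Juneth, not Corar; it does not apply.
Duty = ¥346,887.80 × 0% = ¥0.00.
Line 2 (0169.60.06, Drenania, 526 units, ¥38,245.46):
Base rate for 0169.60.06 is ¥4.73/unit.
Duty = 526 × ¥4.73 = ¥2,487.98.
Line 3 (9765.68.79, Juneth, 1,213 liters, ¥75,557.77):
Base rate for 9765.68.79 is ¥3.89/liter.
Duty = 1,213 × ¥3.89 = ¥4,718.57.
Total = ¥0.00 + ¥2,487.98 + ¥4,718.57 = ¥7,206.55.

¥7,206.55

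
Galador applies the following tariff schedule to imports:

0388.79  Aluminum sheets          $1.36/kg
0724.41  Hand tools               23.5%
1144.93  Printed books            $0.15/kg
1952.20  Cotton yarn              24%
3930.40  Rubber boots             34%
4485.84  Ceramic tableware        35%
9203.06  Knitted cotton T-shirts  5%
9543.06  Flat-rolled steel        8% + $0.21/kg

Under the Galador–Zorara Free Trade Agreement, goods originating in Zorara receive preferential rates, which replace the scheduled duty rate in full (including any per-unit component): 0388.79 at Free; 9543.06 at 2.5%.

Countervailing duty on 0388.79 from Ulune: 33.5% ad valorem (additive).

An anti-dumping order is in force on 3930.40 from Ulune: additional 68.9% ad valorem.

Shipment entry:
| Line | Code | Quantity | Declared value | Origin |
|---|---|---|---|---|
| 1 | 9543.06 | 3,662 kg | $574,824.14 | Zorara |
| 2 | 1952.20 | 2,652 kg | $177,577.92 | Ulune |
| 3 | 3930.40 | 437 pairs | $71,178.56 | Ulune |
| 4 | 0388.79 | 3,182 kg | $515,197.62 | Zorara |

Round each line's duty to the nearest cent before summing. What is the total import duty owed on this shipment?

$130,232.04

Line 1 (9543.06, Zorara, 3,662 kg, $574,824.14):
Base rate for 9543.06 is 8% + $0.21/kg.
Origin Zorara qualifies under the Galador–Zorara agreement and 9543.06 is covered: preferential rate 2.5% applies instead.
Duty = $574,824.14 × 2.5% = $14,370.60.
Line 2 (1952.20, Ulune, 2,652 kg, $177,577.92):
Base rate for 1952.20 is 24%.
Duty = $177,577.92 × 24% = $42,618.70.
Line 3 (3930.40, Ulune, 437 pairs, $71,178.56):
Base rate for 3930.40 is 34%.
Additional duty on 3930.40 from Ulune: +68.9%. Applied ad valorem rate: 34% + 68.9% = 102.9%.
Duty = $71,178.56 × 102.9% = $73,242.74.
Line 4 (0388.79, Zorara, 3,182 kg, $515,197.62):
Base rate for 0388.79 is $1.36/kg.
Origin Zorara qualifies under the Galador–Zorara agreement and 0388.79 is covered: preferential rate Free applies instead.
The additional-duty order on 0388.79 targets Ulune, not Zorara; it does not apply.
Duty = $515,197.62 × 0% = $0.00.
Total = $14,370.60 + $42,618.70 + $73,242.74 + $0.00 = $130,232.04.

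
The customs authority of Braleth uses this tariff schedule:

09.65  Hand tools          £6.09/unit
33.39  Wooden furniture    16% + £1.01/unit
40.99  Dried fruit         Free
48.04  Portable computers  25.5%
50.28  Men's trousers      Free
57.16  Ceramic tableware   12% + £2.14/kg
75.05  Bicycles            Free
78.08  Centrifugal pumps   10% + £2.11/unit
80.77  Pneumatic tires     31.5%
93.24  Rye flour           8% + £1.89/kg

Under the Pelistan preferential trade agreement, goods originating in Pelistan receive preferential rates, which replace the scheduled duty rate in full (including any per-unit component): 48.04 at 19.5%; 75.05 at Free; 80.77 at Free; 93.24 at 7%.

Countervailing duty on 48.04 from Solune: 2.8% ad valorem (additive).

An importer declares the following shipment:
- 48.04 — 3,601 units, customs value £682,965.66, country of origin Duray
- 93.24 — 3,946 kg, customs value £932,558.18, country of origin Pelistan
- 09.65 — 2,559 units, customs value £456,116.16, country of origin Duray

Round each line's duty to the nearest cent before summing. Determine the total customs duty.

Line 1 (48.04, Duray, 3,601 units, £682,965.66):
Base rate for 48.04 is 25.5%.
48.04 has an FTA preferential rate, but origin Duray is not Pelistan; base rate stands.
The additional-duty order on 48.04 targets Solune, not Duray; it does not apply.
Duty = £682,965.66 × 25.5% = £174,156.24.
Line 2 (93.24, Pelistan, 3,946 kg, £932,558.18):
Base rate for 93.24 is 8% + £1.89/kg.
Origin Pelistan qualifies under the Braleth–Pelistan agreement and 93.24 is covered: preferential rate 7% applies instead.
Duty = £932,558.18 × 7% = £65,279.07.
Line 3 (09.65, Duray, 2,559 units, £456,116.16):
Base rate for 09.65 is £6.09/unit.
Duty = 2,559 × £6.09 = £15,584.31.
Total = £174,156.24 + £65,279.07 + £15,584.31 = £255,019.62.

£255,019.62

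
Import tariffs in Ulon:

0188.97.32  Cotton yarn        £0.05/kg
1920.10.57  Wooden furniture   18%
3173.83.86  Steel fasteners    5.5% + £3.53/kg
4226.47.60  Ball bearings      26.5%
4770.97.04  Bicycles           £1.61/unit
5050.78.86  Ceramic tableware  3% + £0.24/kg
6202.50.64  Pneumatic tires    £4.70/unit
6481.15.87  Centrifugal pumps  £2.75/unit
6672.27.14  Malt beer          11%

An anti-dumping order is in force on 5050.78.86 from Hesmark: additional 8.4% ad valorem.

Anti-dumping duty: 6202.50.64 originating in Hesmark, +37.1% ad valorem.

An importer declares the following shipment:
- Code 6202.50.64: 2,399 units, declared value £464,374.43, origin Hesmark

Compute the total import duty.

Line 1 (6202.50.64, Hesmark, 2,399 units, £464,374.43):
Base rate for 6202.50.64 is £4.70/unit.
Additional duty on 6202.50.64 from Hesmark: +37.1% ad valorem. Applied ad valorem rate = 37.1%.
Duty = £464,374.43 × 37.1% + 2,399 × £4.70 = £183,558.21.

£183,558.21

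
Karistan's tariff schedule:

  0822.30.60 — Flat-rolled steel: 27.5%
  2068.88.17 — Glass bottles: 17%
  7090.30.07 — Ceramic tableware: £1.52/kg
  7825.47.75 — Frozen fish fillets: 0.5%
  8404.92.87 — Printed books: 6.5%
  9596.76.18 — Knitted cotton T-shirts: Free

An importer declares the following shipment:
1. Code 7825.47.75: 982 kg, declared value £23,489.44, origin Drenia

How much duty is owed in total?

Line 1 (7825.47.75, Drenia, 982 kg, £23,489.44):
Base rate for 7825.47.75 is 0.5%.
Duty = £23,489.44 × 0.5% = £117.45.

£117.45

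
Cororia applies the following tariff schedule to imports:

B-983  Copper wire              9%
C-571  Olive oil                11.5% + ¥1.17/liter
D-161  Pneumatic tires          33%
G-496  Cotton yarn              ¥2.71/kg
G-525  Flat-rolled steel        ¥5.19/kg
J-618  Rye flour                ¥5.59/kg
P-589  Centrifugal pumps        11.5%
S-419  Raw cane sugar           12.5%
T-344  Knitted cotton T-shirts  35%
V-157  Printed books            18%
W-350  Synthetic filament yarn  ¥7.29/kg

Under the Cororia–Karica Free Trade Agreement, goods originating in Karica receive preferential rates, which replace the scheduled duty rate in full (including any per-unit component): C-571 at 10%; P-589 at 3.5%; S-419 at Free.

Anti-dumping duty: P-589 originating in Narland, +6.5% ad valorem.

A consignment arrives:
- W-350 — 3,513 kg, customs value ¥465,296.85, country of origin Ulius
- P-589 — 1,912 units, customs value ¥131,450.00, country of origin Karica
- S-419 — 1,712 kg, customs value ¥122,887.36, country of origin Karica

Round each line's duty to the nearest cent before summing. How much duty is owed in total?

Line 1 (W-350, Ulius, 3,513 kg, ¥465,296.85):
Base rate for W-350 is ¥7.29/kg.
Duty = 3,513 × ¥7.29 = ¥25,609.77.
Line 2 (P-589, Karica, 1,912 units, ¥131,450.00):
Base rate for P-589 is 11.5%.
Origin Karica qualifies under the Cororia–Karica agreement and P-589 is covered: preferential rate 3.5% applies instead.
The additional-duty order on P-589 targets Narland, not Karica; it does not apply.
Duty = ¥131,450.00 × 3.5% = ¥4,600.75.
Line 3 (S-419, Karica, 1,712 kg, ¥122,887.36):
Base rate for S-419 is 12.5%.
Origin Karica qualifies under the Cororia–Karica agreement and S-419 is covered: preferential rate Free applies instead.
Duty = ¥122,887.36 × 0% = ¥0.00.
Total = ¥25,609.77 + ¥4,600.75 + ¥0.00 = ¥30,210.52.

¥30,210.52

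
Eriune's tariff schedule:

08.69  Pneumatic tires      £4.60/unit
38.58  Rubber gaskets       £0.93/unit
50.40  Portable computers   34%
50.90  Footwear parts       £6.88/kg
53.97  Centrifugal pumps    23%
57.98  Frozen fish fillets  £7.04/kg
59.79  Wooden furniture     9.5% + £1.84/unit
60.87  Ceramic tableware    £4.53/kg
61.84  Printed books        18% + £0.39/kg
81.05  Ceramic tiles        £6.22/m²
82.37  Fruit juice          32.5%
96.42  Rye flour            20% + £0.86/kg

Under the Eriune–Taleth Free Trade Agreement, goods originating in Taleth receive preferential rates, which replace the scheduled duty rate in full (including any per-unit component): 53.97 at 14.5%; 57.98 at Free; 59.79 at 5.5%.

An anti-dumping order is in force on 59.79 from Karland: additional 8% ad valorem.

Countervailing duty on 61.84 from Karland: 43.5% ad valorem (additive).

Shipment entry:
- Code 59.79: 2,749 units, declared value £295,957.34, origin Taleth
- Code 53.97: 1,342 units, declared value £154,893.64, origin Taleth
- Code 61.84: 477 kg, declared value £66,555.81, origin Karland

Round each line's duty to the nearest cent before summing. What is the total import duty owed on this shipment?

Line 1 (59.79, Taleth, 2,749 units, £295,957.34):
Base rate for 59.79 is 9.5% + £1.84/unit.
Origin Taleth qualifies under the Eriune–Taleth agreement and 59.79 is covered: preferential rate 5.5% applies instead.
The additional-duty order on 59.79 targets Karland, not Taleth; it does not apply.
Duty = £295,957.34 × 5.5% = £16,277.65.
Line 2 (53.97, Taleth, 1,342 units, £154,893.64):
Base rate for 53.97 is 23%.
Origin Taleth qualifies under the Eriune–Taleth agreement and 53.97 is covered: preferential rate 14.5% applies instead.
Duty = £154,893.64 × 14.5% = £22,459.58.
Line 3 (61.84, Karland, 477 kg, £66,555.81):
Base rate for 61.84 is 18% + £0.39/kg.
Additional duty on 61.84 from Karland: +43.5%. Applied ad valorem rate: 18% + 43.5% = 61.5%.
Duty = £66,555.81 × 61.5% + 477 × £0.39 = £41,117.85.
Total = £16,277.65 + £22,459.58 + £41,117.85 = £79,855.08.

£79,855.08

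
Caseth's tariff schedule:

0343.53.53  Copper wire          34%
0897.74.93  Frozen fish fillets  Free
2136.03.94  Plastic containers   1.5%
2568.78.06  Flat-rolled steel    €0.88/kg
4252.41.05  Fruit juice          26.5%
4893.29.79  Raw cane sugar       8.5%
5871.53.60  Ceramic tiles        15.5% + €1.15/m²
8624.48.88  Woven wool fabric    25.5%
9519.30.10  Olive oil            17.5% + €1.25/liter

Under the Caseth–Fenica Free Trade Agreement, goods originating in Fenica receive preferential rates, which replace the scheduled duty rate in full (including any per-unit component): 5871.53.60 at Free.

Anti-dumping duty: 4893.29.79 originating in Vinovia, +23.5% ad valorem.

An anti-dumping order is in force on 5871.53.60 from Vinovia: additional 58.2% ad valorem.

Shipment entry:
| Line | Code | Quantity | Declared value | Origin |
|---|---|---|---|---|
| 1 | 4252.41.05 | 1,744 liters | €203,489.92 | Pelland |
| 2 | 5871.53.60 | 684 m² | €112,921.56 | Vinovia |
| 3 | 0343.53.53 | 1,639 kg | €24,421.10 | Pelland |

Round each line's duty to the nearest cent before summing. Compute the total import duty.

Line 1 (4252.41.05, Pelland, 1,744 liters, €203,489.92):
Base rate for 4252.41.05 is 26.5%.
Duty = €203,489.92 × 26.5% = €53,924.83.
Line 2 (5871.53.60, Vinovia, 684 m², €112,921.56):
Base rate for 5871.53.60 is 15.5% + €1.15/m².
5871.53.60 has an FTA preferential rate, but origin Vinovia is not Fenica; base rate stands.
Additional duty on 5871.53.60 from Vinovia: +58.2%. Applied ad valorem rate: 15.5% + 58.2% = 73.7%.
Duty = €112,921.56 × 73.7% + 684 × €1.15 = €84,009.79.
Line 3 (0343.53.53, Pelland, 1,639 kg, €24,421.10):
Base rate for 0343.53.53 is 34%.
Duty = €24,421.10 × 34% = €8,303.17.
Total = €53,924.83 + €84,009.79 + €8,303.17 = €146,237.79.

€146,237.79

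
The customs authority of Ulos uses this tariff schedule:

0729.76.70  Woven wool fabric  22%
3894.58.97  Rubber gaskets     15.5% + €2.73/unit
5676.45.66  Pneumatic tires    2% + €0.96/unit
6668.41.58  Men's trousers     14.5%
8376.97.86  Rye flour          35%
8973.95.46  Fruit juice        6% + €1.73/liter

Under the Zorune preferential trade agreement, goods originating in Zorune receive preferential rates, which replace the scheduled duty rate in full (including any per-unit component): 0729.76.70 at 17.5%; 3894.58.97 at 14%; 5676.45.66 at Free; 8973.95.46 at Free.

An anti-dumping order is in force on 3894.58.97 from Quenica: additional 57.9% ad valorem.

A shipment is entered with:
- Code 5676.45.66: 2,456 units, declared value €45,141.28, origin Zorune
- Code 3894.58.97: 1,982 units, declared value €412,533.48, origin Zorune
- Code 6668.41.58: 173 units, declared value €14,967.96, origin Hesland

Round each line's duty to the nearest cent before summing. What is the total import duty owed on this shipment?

Line 1 (5676.45.66, Zorune, 2,456 units, €45,141.28):
Base rate for 5676.45.66 is 2% + €0.96/unit.
Origin Zorune qualifies under the Ulos–Zorune agreement and 5676.45.66 is covered: preferential rate Free applies instead.
Duty = €45,141.28 × 0% = €0.00.
Line 2 (3894.58.97, Zorune, 1,982 units, €412,533.48):
Base rate for 3894.58.97 is 15.5% + €2.73/unit.
Origin Zorune qualifies under the Ulos–Zorune agreement and 3894.58.97 is covered: preferential rate 14% applies instead.
The additional-duty order on 3894.58.97 targets Quenica, not Zorune; it does not apply.
Duty = €412,533.48 × 14% = €57,754.69.
Line 3 (6668.41.58, Hesland, 173 units, €14,967.96):
Base rate for 6668.41.58 is 14.5%.
Duty = €14,967.96 × 14.5% = €2,170.35.
Total = €0.00 + €57,754.69 + €2,170.35 = €59,925.04.

€59,925.04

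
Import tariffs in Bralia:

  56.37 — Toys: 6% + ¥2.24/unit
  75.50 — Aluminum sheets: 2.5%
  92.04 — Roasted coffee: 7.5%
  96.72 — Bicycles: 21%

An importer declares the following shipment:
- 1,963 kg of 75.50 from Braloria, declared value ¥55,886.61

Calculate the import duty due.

Line 1 (75.50, Braloria, 1,963 kg, ¥55,886.61):
Base rate for 75.50 is 2.5%.
Duty = ¥55,886.61 × 2.5% = ¥1,397.17.

¥1,397.17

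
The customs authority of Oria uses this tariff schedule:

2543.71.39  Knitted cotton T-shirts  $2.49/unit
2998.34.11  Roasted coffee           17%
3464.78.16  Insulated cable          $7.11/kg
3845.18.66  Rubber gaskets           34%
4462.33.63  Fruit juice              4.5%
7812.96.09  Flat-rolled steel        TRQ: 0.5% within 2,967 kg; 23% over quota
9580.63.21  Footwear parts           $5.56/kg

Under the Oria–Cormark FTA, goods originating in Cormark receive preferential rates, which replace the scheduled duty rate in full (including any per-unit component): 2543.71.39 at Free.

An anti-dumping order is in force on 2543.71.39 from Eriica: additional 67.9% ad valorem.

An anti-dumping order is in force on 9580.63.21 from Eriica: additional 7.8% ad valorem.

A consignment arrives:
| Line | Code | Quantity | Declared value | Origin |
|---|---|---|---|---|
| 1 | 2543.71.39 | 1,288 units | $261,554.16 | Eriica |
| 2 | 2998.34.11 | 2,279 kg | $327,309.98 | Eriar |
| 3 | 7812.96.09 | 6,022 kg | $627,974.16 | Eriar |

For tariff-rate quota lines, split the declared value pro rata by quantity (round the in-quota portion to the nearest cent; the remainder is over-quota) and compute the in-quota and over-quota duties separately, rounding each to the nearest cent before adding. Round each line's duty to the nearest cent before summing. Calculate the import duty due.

$311,264.42

Line 1 (2543.71.39, Eriica, 1,288 units, $261,554.16):
Base rate for 2543.71.39 is $2.49/unit.
2543.71.39 has an FTA preferential rate, but origin Eriica is not Cormark; base rate stands.
Additional duty on 2543.71.39 from Eriica: +67.9% ad valorem. Applied ad valorem rate = 67.9%.
Duty = $261,554.16 × 67.9% + 1,288 × $2.49 = $180,802.39.
Line 2 (2998.34.11, Eriar, 2,279 kg, $327,309.98):
Base rate for 2998.34.11 is 17%.
Duty = $327,309.98 × 17% = $55,642.70.
Line 3 (7812.96.09, Eriar, 6,022 kg, $627,974.16):
Code 7812.96.09 is under a tariff-rate quota (threshold 2,967 kg). In-quota: 2,967 kg at 0.5%; over-quota: 3,055 kg at 23%.
Pro-rata value split: in-quota = $627,974.16 × 2,967/6,022 = $309,398.76; over-quota = $627,974.16 − $309,398.76 = $318,575.40.
In-quota duty = $309,398.76 × 0.5% = $1,546.99. Over-quota duty = $318,575.40 × 23% = $73,272.34.
Line duty = $1,546.99 + $73,272.34 = $74,819.33.
Total = $180,802.39 + $55,642.70 + $74,819.33 = $311,264.42.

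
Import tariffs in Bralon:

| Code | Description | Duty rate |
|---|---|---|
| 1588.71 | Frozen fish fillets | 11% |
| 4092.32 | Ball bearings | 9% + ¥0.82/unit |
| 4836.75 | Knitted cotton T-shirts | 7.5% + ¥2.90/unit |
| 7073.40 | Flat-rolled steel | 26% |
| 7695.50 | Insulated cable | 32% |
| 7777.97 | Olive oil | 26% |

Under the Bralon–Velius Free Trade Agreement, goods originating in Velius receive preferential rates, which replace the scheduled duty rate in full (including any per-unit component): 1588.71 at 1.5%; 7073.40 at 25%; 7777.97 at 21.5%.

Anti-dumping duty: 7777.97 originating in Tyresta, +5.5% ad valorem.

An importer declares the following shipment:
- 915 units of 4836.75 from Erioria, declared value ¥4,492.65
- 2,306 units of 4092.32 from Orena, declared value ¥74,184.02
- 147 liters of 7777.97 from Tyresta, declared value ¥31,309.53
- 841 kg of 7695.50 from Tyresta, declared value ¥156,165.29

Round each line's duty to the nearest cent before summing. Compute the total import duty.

Line 1 (4836.75, Erioria, 915 units, ¥4,492.65):
Base rate for 4836.75 is 7.5% + ¥2.90/unit.
Duty = ¥4,492.65 × 7.5% + 915 × ¥2.90 = ¥2,990.45.
Line 2 (4092.32, Orena, 2,306 units, ¥74,184.02):
Base rate for 4092.32 is 9% + ¥0.82/unit.
Duty = ¥74,184.02 × 9% + 2,306 × ¥0.82 = ¥8,567.48.
Line 3 (7777.97, Tyresta, 147 liters, ¥31,309.53):
Base rate for 7777.97 is 26%.
7777.97 has an FTA preferential rate, but origin Tyresta is not Velius; base rate stands.
Additional duty on 7777.97 from Tyresta: +5.5%. Applied ad valorem rate: 26% + 5.5% = 31.5%.
Duty = ¥31,309.53 × 31.5% = ¥9,862.50.
Line 4 (7695.50, Tyresta, 841 kg, ¥156,165.29):
Base rate for 7695.50 is 32%.
Duty = ¥156,165.29 × 32% = ¥49,972.89.
Total = ¥2,990.45 + ¥8,567.48 + ¥9,862.50 + ¥49,972.89 = ¥71,393.32.

¥71,393.32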